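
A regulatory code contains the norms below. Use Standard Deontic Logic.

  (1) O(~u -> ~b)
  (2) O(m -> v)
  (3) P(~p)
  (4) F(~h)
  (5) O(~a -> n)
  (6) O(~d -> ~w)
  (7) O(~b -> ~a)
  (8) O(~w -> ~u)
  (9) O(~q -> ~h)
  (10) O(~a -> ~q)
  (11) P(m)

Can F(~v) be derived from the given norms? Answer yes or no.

No

Premise 2 is O(m -> v), but O(m) is not derivable from the premises (the permission P(m) asserts only ~O(~m), not O(m)), so it does not yield O(v).
No other premise forces O(v). An ideal world satisfying every premise can still have ~v true, so F(~v) is not derivable.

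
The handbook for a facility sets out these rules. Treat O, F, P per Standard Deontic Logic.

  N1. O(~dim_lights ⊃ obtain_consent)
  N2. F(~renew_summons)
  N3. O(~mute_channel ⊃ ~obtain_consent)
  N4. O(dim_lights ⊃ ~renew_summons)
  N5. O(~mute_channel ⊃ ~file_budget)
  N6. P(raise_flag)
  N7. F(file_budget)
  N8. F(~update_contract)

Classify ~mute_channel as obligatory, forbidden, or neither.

Forbidden

F(~renew_summons) at premise 2 means O(renew_summons).
Premise 4, O(dim_lights ⊃ ~renew_summons), contraposes to O(renew_summons ⊃ ~dim_lights); with O(renew_summons) we get O(~dim_lights).
From O(~dim_lights) and premise 1, O(~dim_lights ⊃ obtain_consent), we obtain O(obtain_consent).
Premise 3, O(~mute_channel ⊃ ~obtain_consent), contraposes to O(obtain_consent ⊃ mute_channel); with O(obtain_consent) we get O(mute_channel).
Premises 5, 6, 7, 8 do not contribute to this derivation.
Thus O(mute_channel), which is F(~mute_channel): ~mute_channel is forbidden.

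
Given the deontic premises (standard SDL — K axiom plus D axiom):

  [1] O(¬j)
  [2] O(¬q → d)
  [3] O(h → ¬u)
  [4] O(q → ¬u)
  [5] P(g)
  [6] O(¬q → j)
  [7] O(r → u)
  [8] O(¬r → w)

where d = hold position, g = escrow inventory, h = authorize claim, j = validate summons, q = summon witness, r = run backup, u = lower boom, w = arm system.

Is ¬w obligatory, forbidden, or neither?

Premise 1 gives O(¬j).
Premise 6 is O(¬q → j); contrapositively O(¬j → q). Since O(¬j) holds, K gives O(q).
With premise 4, O(q → ¬u), the K-axiom yields O(¬u).
Premise 7, O(r → u), contraposes to O(¬u → ¬r); with O(¬u) we get O(¬r).
From O(¬r) and premise 8, O(¬r → w), we obtain O(w).
Premises 2, 3, 5 do not contribute to this derivation.
Thus O(w), which is F(¬w): ¬w is forbidden.

Forbidden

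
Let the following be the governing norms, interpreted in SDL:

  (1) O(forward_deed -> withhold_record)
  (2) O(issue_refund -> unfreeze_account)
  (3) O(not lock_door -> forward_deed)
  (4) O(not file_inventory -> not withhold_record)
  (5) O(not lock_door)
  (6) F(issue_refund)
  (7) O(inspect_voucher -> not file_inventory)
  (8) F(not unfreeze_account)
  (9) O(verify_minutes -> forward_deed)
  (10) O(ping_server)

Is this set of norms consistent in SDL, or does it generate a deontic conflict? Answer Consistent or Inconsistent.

Consistent

Premise 2 is O(issue_refund -> unfreeze_account); even if O(unfreeze_account) held, inferring O(issue_refund) would be affirming the consequent — invalid.
So O(issue_refund) is not derivable, and the apparent clash with O(not issue_refund) does not arise.
A world satisfying every obligation exists (e.g. file_inventory=true, forward_deed=true, inspect_voucher=false, issue_refund=false, lock_door=false, ping_server=true, unfreeze_account=true, verify_minutes=false, withhold_record=true); no atom is both obligatory and forbidden, so the set is consistent.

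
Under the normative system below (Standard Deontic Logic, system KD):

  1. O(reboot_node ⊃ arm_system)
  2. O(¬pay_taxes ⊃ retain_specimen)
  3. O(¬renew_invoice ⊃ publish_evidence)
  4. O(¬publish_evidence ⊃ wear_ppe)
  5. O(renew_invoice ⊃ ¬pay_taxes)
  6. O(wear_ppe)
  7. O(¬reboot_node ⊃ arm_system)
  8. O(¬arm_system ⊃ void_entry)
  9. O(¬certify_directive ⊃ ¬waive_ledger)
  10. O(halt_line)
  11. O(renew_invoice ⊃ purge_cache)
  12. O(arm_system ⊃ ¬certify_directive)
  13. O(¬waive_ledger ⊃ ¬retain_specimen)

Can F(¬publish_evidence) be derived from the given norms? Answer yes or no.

Premises 7 and 1 are O(¬reboot_node ⊃ arm_system) and O(reboot_node ⊃ arm_system); every ideal world satisfies ¬reboot_node or reboot_node, so in either case arm_system holds — hence O(arm_system).
Premise 12 is O(arm_system ⊃ ¬certify_directive); since O(arm_system), deontic closure gives O(¬certify_directive).
From O(¬certify_directive) and premise 9, O(¬certify_directive ⊃ ¬waive_ledger), we obtain O(¬waive_ledger).
Premise 13 is O(¬waive_ledger ⊃ ¬retain_specimen); since O(¬waive_ledger), deontic closure gives O(¬retain_specimen).
The contrapositive of premise 2 (O(¬pay_taxes ⊃ retain_specimen)) is O(¬retain_specimen ⊃ pay_taxes), and O(¬retain_specimen) is already established, so O(pay_taxes).
Premise 5 is O(renew_invoice ⊃ ¬pay_taxes); contrapositively O(pay_taxes ⊃ ¬renew_invoice). Since O(pay_taxes) holds, K gives O(¬renew_invoice).
With premise 3, O(¬renew_invoice ⊃ publish_evidence), the K-axiom yields O(publish_evidence).
Premises 4, 6, 8, 10, 11 do not contribute to this derivation.
So O(publish_evidence) holds, i.e. F(¬publish_evidence). The claim follows.

Yes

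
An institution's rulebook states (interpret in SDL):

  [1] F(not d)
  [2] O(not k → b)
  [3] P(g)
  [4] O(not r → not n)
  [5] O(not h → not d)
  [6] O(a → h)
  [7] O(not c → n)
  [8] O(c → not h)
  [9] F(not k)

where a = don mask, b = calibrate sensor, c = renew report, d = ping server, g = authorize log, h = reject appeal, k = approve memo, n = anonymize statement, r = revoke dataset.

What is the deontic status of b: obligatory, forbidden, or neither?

Neither

Premise 2 is O(not k → b), but O(not k) is not derivable from the premises, so it does not yield O(b).
No premise or chain of K-axiom applications forces O(b), and none forces O(not b). So b is neither obligatory nor forbidden under these norms.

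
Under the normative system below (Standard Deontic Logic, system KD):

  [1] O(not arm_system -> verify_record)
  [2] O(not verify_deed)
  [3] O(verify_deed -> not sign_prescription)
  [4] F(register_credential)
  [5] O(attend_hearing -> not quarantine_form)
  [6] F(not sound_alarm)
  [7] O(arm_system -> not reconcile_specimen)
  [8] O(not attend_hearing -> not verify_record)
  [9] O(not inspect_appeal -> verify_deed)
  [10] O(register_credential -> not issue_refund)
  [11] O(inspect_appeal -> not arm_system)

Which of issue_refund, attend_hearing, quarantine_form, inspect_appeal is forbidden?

Premise 2 states O(not verify_deed) outright.
The contrapositive of premise 9 (O(not inspect_appeal -> verify_deed)) is O(not verify_deed -> inspect_appeal), and O(not verify_deed) is already established, so O(inspect_appeal).
From O(inspect_appeal) and premise 11, O(inspect_appeal -> not arm_system), we obtain O(not arm_system).
Premise 1 is O(not arm_system -> verify_record); since O(not arm_system), deontic closure gives O(verify_record).
Premise 8 is O(not attend_hearing -> not verify_record); contrapositively O(verify_record -> attend_hearing). Since O(verify_record) holds, K gives O(attend_hearing).
From O(attend_hearing) and premise 5, O(attend_hearing -> not quarantine_form), we obtain O(not quarantine_form).
So O(not quarantine_form) holds, i.e. quarantine_form is forbidden. None of the other listed options is forbidden under the premises.

quarantine_form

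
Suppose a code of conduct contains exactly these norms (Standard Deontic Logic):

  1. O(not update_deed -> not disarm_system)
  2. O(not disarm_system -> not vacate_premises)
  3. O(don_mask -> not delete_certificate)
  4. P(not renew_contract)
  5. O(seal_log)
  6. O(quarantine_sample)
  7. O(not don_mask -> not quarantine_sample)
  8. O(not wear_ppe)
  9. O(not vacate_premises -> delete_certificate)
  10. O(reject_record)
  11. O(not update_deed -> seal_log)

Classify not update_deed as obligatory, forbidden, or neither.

From premise 6 we have O(quarantine_sample).
The contrapositive of premise 7 (O(not don_mask -> not quarantine_sample)) is O(quarantine_sample -> don_mask), and O(quarantine_sample) is already established, so O(don_mask).
Premise 3 is O(don_mask -> not delete_certificate); since O(don_mask), deontic closure gives O(not delete_certificate).
The contrapositive of premise 9 (O(not vacate_premises -> delete_certificate)) is O(not delete_certificate -> vacate_premises), and O(not delete_certificate) is already established, so O(vacate_premises).
The contrapositive of premise 2 (O(not disarm_system -> not vacate_premises)) is O(vacate_premises -> disarm_system), and O(vacate_premises) is already established, so O(disarm_system).
Premise 1 is O(not update_deed -> not disarm_system); contrapositively O(disarm_system -> update_deed). Since O(disarm_system) holds, K gives O(update_deed).
Premises 4, 5, 8, 10, 11 do not contribute to this derivation.
Thus O(update_deed), which is F(not update_deed): not update_deed is forbidden.

Forbidden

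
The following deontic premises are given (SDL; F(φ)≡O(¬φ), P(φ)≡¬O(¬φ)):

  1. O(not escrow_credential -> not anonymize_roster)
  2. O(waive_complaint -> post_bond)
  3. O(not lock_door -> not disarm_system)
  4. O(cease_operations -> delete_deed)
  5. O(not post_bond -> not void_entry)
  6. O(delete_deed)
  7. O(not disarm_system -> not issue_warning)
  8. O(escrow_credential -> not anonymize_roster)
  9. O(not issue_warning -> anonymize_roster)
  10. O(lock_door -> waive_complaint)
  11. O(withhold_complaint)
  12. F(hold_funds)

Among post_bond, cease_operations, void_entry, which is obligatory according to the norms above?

By case analysis on escrow_credential: premise 8 gives O(escrow_credential -> not anonymize_roster) and premise 1 gives O(not escrow_credential -> not anonymize_roster), so O(not anonymize_roster) either way.
The contrapositive of premise 9 (O(not issue_warning -> anonymize_roster)) is O(not anonymize_roster -> issue_warning), and O(not anonymize_roster) is already established, so O(issue_warning).
The contrapositive of premise 7 (O(not disarm_system -> not issue_warning)) is O(issue_warning -> disarm_system), and O(issue_warning) is already established, so O(disarm_system).
Premise 3 is O(not lock_door -> not disarm_system); contrapositively O(disarm_system -> lock_door). Since O(disarm_system) holds, K gives O(lock_door).
Premise 10 is O(lock_door -> waive_complaint); since O(lock_door), deontic closure gives O(waive_complaint).
Premise 2 is O(waive_complaint -> post_bond); since O(waive_complaint), deontic closure gives O(post_bond).
So O(post_bond) holds — post_bond is obligatory. None of the other listed options is made obligatory by any chain of premises.

post_bond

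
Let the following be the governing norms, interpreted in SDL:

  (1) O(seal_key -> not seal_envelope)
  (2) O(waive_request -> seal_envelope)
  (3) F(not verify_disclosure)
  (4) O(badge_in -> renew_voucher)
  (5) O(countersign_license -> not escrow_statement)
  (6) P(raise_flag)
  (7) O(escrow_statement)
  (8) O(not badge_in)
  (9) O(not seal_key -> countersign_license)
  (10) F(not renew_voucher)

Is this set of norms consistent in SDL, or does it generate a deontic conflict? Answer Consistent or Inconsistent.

Premise 4 is O(badge_in -> renew_voucher); even if O(renew_voucher) held, inferring O(badge_in) would be affirming the consequent — invalid.
So O(badge_in) is not derivable, and the apparent clash with O(not badge_in) does not arise.
A world satisfying every obligation exists (e.g. badge_in=false, countersign_license=false, escrow_statement=true, raise_flag=false, renew_voucher=true, seal_envelope=false, seal_key=true, verify_disclosure=true, waive_request=false); no atom is both obligatory and forbidden, so the set is consistent.

Consistent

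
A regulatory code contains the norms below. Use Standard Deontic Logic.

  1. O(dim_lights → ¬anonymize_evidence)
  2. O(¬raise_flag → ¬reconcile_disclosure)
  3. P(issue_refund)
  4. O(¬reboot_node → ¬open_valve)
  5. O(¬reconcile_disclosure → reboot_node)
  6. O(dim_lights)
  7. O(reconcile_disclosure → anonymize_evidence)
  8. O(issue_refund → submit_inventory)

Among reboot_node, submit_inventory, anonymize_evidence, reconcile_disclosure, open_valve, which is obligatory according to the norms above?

Premise 6 states O(dim_lights) outright.
Applying K to premise 1 (O(dim_lights → ¬anonymize_evidence)) and O(dim_lights) yields O(¬anonymize_evidence).
Premise 7 is O(reconcile_disclosure → anonymize_evidence); contrapositively O(¬anonymize_evidence → ¬reconcile_disclosure). Since O(¬anonymize_evidence) holds, K gives O(¬reconcile_disclosure).
From O(¬reconcile_disclosure) and premise 5, O(¬reconcile_disclosure → reboot_node), we obtain O(reboot_node).
So O(reboot_node) holds — reboot_node is obligatory. None of the other listed options is made obligatory by any chain of premises.

reboot_node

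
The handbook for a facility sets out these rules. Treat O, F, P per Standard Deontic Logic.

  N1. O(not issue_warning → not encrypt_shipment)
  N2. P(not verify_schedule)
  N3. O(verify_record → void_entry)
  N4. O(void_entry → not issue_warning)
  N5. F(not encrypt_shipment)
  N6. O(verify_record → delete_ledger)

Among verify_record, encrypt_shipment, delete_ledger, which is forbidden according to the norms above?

Premise 5, F(not encrypt_shipment), is equivalent to O(encrypt_shipment).
Premise 1 is O(not issue_warning → not encrypt_shipment); contrapositively O(encrypt_shipment → issue_warning). Since O(encrypt_shipment) holds, K gives O(issue_warning).
The contrapositive of premise 4 (O(void_entry → not issue_warning)) is O(issue_warning → not void_entry), and O(issue_warning) is already established, so O(not void_entry).
Premise 3, O(verify_record → void_entry), contraposes to O(not void_entry → not verify_record); with O(not void_entry) we get O(not verify_record).
So O(not verify_record) holds, i.e. verify_record is forbidden. None of the other listed options is forbidden under the premises.

verify_record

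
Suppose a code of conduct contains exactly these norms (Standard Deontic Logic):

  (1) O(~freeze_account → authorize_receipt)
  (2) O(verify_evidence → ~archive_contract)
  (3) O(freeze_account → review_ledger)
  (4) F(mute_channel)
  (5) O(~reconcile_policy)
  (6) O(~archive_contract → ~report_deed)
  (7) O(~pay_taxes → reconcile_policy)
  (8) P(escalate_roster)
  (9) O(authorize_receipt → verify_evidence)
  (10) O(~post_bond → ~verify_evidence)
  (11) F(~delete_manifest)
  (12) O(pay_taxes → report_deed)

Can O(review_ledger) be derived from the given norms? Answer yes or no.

Yes

Premise 5 gives O(~reconcile_policy).
Premise 7, O(~pay_taxes → reconcile_policy), contraposes to O(~reconcile_policy → pay_taxes); with O(~reconcile_policy) we get O(pay_taxes).
Applying K to premise 12 (O(pay_taxes → report_deed)) and O(pay_taxes) yields O(report_deed).
The contrapositive of premise 6 (O(~archive_contract → ~report_deed)) is O(report_deed → archive_contract), and O(report_deed) is already established, so O(archive_contract).
Premise 2, O(verify_evidence → ~archive_contract), contraposes to O(archive_contract → ~verify_evidence); with O(archive_contract) we get O(~verify_evidence).
Premise 9, O(authorize_receipt → verify_evidence), contraposes to O(~verify_evidence → ~authorize_receipt); with O(~verify_evidence) we get O(~authorize_receipt).
The contrapositive of premise 1 (O(~freeze_account → authorize_receipt)) is O(~authorize_receipt → freeze_account), and O(~authorize_receipt) is already established, so O(freeze_account).
Premise 3 is O(freeze_account → review_ledger); since O(freeze_account), deontic closure gives O(review_ledger).
Premises 4, 8, 10, 11 do not contribute to this derivation.
So O(review_ledger) follows.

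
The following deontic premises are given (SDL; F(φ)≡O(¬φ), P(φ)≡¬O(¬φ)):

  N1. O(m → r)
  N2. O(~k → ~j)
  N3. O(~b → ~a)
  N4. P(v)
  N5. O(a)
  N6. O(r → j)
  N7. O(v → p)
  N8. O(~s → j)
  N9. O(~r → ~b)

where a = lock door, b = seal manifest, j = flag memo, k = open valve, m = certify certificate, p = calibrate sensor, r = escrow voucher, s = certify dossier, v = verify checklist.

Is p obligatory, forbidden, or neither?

Premise 7 is O(v → p), but O(v) is not derivable from the premises (the permission P(v) asserts only ~O(~v), not O(v)), so it does not yield O(p).
No premise or chain of K-axiom applications forces O(p), and none forces O(~p). So p is neither obligatory nor forbidden under these norms.

Neither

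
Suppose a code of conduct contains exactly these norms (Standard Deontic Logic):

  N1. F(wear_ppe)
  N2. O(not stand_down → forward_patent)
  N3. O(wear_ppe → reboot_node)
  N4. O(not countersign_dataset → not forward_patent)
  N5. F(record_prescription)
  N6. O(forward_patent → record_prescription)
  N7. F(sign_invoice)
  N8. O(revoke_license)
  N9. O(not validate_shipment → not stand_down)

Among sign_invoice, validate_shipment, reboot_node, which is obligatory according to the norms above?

F(record_prescription) at premise 5 means O(not record_prescription).
Premise 6 is O(forward_patent → record_prescription); contrapositively O(not record_prescription → not forward_patent). Since O(not record_prescription) holds, K gives O(not forward_patent).
The contrapositive of premise 2 (O(not stand_down → forward_patent)) is O(not forward_patent → stand_down), and O(not forward_patent) is already established, so O(stand_down).
Premise 9 is O(not validate_shipment → not stand_down); contrapositively O(stand_down → validate_shipment). Since O(stand_down) holds, K gives O(validate_shipment).
So O(validate_shipment) holds — validate_shipment is obligatory. None of the other listed options is made obligatory by any chain of premises.

validate_shipment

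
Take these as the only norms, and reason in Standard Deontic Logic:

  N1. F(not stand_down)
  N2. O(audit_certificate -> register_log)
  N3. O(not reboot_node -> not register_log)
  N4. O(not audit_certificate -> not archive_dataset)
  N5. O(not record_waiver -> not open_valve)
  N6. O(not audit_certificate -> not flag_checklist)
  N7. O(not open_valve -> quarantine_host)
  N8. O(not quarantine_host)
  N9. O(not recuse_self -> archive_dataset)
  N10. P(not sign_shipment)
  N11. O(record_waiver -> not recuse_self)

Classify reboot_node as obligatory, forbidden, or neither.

Premise 8 states O(not quarantine_host) outright.
Premise 7, O(not open_valve -> quarantine_host), contraposes to O(not quarantine_host -> open_valve); with O(not quarantine_host) we get O(open_valve).
Premise 5 is O(not record_waiver -> not open_valve); contrapositively O(open_valve -> record_waiver). Since O(open_valve) holds, K gives O(record_waiver).
Premise 11 is O(record_waiver -> not recuse_self); since O(record_waiver), deontic closure gives O(not recuse_self).
With premise 9, O(not recuse_self -> archive_dataset), the K-axiom yields O(archive_dataset).
The contrapositive of premise 4 (O(not audit_certificate -> not archive_dataset)) is O(archive_dataset -> audit_certificate), and O(archive_dataset) is already established, so O(audit_certificate).
With premise 2, O(audit_certificate -> register_log), the K-axiom yields O(register_log).
The contrapositive of premise 3 (O(not reboot_node -> not register_log)) is O(register_log -> reboot_node), and O(register_log) is already established, so O(reboot_node).
Premises 1, 6, 10 do not contribute to this derivation.
Hence reboot_node is obligatory.

Obligatory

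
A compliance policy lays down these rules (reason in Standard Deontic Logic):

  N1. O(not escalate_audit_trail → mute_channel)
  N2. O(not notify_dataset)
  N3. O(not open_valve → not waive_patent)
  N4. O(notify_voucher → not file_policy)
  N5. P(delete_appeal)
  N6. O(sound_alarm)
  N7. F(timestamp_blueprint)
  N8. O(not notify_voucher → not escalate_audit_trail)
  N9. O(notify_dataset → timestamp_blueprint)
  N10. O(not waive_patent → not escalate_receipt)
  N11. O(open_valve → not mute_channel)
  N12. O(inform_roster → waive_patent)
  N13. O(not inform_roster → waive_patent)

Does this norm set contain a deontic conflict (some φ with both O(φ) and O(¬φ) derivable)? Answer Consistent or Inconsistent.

Consistent

Premise 9 is O(notify_dataset → timestamp_blueprint), but O(notify_dataset) is not derivable from the premises, so it does not yield O(timestamp_blueprint).
So O(timestamp_blueprint) is not derivable, and the apparent clash with O(not timestamp_blueprint) does not arise.
A world satisfying every obligation exists (e.g. delete_appeal=false, escalate_audit_trail=true, escalate_receipt=false, file_policy=false, inform_roster=false, mute_channel=false, notify_dataset=false, notify_voucher=true, open_valve=true, sound_alarm=true, timestamp_blueprint=false, waive_patent=true); no atom is both obligatory and forbidden, so the set is consistent.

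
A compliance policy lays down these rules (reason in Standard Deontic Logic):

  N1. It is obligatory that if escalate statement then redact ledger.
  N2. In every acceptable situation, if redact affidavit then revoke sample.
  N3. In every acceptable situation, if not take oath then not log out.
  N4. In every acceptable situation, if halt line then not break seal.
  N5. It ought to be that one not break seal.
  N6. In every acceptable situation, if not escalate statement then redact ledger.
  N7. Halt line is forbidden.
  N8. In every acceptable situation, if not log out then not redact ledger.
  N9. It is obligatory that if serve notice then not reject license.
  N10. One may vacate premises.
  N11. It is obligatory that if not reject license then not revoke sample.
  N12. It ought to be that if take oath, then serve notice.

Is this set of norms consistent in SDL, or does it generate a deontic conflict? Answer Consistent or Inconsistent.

Premise 4 is O(halt_line → ¬break_seal); even if O(¬break_seal) held, inferring O(halt_line) would be affirming the consequent — invalid.
So O(halt_line) is not derivable, and the apparent clash with O(¬halt_line) does not arise.
A world satisfying every obligation exists (e.g. break_seal=false, escalate_statement=false, halt_line=false, log_out=true, redact_affidavit=false, redact_ledger=true, reject_license=false, revoke_sample=false, serve_notice=true, take_oath=true, vacate_premises=false); no atom is both obligatory and forbidden, so the set is consistent.

Consistent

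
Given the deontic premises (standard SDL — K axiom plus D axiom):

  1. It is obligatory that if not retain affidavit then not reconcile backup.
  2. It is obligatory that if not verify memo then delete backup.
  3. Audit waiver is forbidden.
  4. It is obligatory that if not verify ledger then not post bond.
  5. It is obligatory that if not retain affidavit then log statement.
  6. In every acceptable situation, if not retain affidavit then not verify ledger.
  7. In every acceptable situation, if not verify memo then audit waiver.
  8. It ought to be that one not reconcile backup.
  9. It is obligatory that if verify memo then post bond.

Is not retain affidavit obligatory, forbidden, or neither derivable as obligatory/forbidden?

Forbidden

F(audit_waiver) at premise 3 means O(¬audit_waiver).
Premise 7, O(¬verify_memo → audit_waiver), contraposes to O(¬audit_waiver → verify_memo); with O(¬audit_waiver) we get O(verify_memo).
Premise 9 is O(verify_memo → post_bond); since O(verify_memo), deontic closure gives O(post_bond).
Premise 4, O(¬verify_ledger → ¬post_bond), contraposes to O(post_bond → verify_ledger); with O(post_bond) we get O(verify_ledger).
Premise 6, O(¬retain_affidavit → ¬verify_ledger), contraposes to O(verify_ledger → retain_affidavit); with O(verify_ledger) we get O(retain_affidavit).
Premises 1, 2, 5, 8 do not contribute to this derivation.
Thus O(retain_affidavit), which is F(¬retain_affidavit): ¬retain_affidavit is forbidden.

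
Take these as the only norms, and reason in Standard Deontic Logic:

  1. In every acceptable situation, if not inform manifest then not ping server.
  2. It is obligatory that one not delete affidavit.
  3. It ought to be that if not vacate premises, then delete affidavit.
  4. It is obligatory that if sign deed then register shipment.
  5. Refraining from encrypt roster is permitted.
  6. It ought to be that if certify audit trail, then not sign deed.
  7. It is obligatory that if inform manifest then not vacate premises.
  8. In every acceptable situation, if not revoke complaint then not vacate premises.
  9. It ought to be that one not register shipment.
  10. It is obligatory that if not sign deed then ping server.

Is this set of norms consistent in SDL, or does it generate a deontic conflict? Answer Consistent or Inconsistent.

Inconsistent

From premise 9 we have O(¬register_shipment).
Premise 4, O(sign_deed → register_shipment), contraposes to O(¬register_shipment → ¬sign_deed); with O(¬register_shipment) we get O(¬sign_deed).
With premise 10, O(¬sign_deed → ping_server), the K-axiom yields O(ping_server).
Premise 1, O(¬inform_manifest → ¬ping_server), contraposes to O(ping_server → inform_manifest); with O(ping_server) we get O(inform_manifest).
Applying K to premise 7 (O(inform_manifest → ¬vacate_premises)) and O(inform_manifest) yields O(¬vacate_premises).
Premise 3 is O(¬vacate_premises → delete_affidavit); since O(¬vacate_premises), deontic closure gives O(delete_affidavit).
But premise 2 directly asserts O(¬delete_affidavit).
We now have both O(delete_affidavit) and O(¬delete_affidavit) — delete_affidavit is simultaneously obligatory and forbidden, violating the D-axiom.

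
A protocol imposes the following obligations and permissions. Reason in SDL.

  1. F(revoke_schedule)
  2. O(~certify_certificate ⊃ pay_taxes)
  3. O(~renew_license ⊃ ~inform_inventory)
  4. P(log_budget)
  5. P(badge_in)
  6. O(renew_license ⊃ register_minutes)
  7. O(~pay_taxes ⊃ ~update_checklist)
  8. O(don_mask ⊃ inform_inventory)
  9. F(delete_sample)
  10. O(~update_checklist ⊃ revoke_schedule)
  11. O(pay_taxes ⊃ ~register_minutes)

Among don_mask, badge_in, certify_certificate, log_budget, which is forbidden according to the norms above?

Premise 1 is F(revoke_schedule), i.e. O(~revoke_schedule).
Premise 10, O(~update_checklist ⊃ revoke_schedule), contraposes to O(~revoke_schedule ⊃ update_checklist); with O(~revoke_schedule) we get O(update_checklist).
Premise 7, O(~pay_taxes ⊃ ~update_checklist), contraposes to O(update_checklist ⊃ pay_taxes); with O(update_checklist) we get O(pay_taxes).
Premise 11 is O(pay_taxes ⊃ ~register_minutes); since O(pay_taxes), deontic closure gives O(~register_minutes).
The contrapositive of premise 6 (O(renew_license ⊃ register_minutes)) is O(~register_minutes ⊃ ~renew_license), and O(~register_minutes) is already established, so O(~renew_license).
With premise 3, O(~renew_license ⊃ ~inform_inventory), the K-axiom yields O(~inform_inventory).
The contrapositive of premise 8 (O(don_mask ⊃ inform_inventory)) is O(~inform_inventory ⊃ ~don_mask), and O(~inform_inventory) is already established, so O(~don_mask).
So O(~don_mask) holds, i.e. don_mask is forbidden. None of the other listed options is forbidden under the premises.

don_mask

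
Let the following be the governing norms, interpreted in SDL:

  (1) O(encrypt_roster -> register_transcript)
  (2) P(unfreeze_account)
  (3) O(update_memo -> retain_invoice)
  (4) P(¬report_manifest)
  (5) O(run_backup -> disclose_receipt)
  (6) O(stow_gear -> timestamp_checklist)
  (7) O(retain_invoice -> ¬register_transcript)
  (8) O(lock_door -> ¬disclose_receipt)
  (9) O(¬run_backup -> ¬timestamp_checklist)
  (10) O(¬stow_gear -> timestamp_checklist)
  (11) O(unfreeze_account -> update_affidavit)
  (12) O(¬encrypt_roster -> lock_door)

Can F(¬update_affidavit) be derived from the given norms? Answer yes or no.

No

Premise 11 is O(unfreeze_account -> update_affidavit), but O(unfreeze_account) is not derivable from the premises (the permission P(unfreeze_account) asserts only ¬O(¬unfreeze_account), not O(unfreeze_account)), so it does not yield O(update_affidavit).
No other premise forces O(update_affidavit). An ideal world satisfying every premise can still have ¬update_affidavit true, so F(¬update_affidavit) is not derivable.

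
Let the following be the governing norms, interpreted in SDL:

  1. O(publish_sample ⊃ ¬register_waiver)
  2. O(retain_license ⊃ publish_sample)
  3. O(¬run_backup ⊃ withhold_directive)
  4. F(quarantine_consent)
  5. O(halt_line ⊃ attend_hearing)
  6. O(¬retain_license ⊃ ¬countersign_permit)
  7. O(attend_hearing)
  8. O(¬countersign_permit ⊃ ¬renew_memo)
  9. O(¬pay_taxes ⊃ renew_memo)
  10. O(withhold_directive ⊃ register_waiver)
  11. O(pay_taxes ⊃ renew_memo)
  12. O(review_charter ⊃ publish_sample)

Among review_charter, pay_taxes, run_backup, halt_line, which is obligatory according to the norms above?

run_backup

Premises 9 and 11 cover both cases: O(¬pay_taxes ⊃ renew_memo) and O(pay_taxes ⊃ renew_memo). Since ¬pay_taxes ∨ pay_taxes is a tautology, O(renew_memo) follows.
Premise 8, O(¬countersign_permit ⊃ ¬renew_memo), contraposes to O(renew_memo ⊃ countersign_permit); with O(renew_memo) we get O(countersign_permit).
Premise 6, O(¬retain_license ⊃ ¬countersign_permit), contraposes to O(countersign_permit ⊃ retain_license); with O(countersign_permit) we get O(retain_license).
Premise 2 is O(retain_license ⊃ publish_sample); since O(retain_license), deontic closure gives O(publish_sample).
Applying K to premise 1 (O(publish_sample ⊃ ¬register_waiver)) and O(publish_sample) yields O(¬register_waiver).
Premise 10, O(withhold_directive ⊃ register_waiver), contraposes to O(¬register_waiver ⊃ ¬withhold_directive); with O(¬register_waiver) we get O(¬withhold_directive).
Premise 3, O(¬run_backup ⊃ withhold_directive), contraposes to O(¬withhold_directive ⊃ run_backup); with O(¬withhold_directive) we get O(run_backup).
So O(run_backup) holds — run_backup is obligatory. None of the other listed options is made obligatory by any chain of premises.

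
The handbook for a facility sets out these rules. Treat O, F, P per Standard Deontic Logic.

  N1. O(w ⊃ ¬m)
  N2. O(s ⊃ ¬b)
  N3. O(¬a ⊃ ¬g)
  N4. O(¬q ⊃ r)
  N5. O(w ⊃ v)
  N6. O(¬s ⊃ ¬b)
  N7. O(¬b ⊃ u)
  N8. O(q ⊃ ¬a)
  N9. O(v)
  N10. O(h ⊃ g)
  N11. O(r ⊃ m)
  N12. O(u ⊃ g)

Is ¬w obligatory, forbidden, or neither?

Obligatory

Premises 2 and 6 cover both cases: O(s ⊃ ¬b) and O(¬s ⊃ ¬b). Since s ∨ ¬s is a tautology, O(¬b) follows.
Premise 7 is O(¬b ⊃ u); since O(¬b), deontic closure gives O(u).
From O(u) and premise 12, O(u ⊃ g), we obtain O(g).
Premise 3 is O(¬a ⊃ ¬g); contrapositively O(g ⊃ a). Since O(g) holds, K gives O(a).
Premise 8 is O(q ⊃ ¬a); contrapositively O(a ⊃ ¬q). Since O(a) holds, K gives O(¬q).
With premise 4, O(¬q ⊃ r), the K-axiom yields O(r).
Premise 11 is O(r ⊃ m); since O(r), deontic closure gives O(m).
The contrapositive of premise 1 (O(w ⊃ ¬m)) is O(m ⊃ ¬w), and O(m) is already established, so O(¬w).
Premises 5, 9, 10 do not contribute to this derivation.
Hence ¬w is obligatory.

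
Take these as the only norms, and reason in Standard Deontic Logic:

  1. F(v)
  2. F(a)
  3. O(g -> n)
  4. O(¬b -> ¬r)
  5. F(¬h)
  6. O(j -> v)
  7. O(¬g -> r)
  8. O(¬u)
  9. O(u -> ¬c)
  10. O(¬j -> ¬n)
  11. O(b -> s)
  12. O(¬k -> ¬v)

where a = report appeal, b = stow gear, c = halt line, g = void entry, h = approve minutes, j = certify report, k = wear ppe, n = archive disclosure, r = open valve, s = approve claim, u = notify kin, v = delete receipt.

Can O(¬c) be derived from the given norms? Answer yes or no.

No

Premise 9 is O(u -> ¬c), but O(u) is not derivable from the premises, so it does not yield O(¬c).
No other premise forces O(¬c). An ideal world satisfying every premise can still have ¬c false, so O(¬c) is not derivable.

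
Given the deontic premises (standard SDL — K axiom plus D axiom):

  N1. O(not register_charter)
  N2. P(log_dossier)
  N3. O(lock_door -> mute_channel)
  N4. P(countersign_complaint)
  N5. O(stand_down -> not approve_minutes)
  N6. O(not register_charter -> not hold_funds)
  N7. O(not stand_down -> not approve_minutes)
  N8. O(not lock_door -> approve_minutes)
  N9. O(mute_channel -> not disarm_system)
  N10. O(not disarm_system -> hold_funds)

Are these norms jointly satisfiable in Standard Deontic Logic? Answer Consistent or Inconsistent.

By case analysis on stand_down: premise 5 gives O(stand_down -> not approve_minutes) and premise 7 gives O(not stand_down -> not approve_minutes), so O(not approve_minutes) either way.
Premise 8 is O(not lock_door -> approve_minutes); contrapositively O(not approve_minutes -> lock_door). Since O(not approve_minutes) holds, K gives O(lock_door).
With premise 3, O(lock_door -> mute_channel), the K-axiom yields O(mute_channel).
From O(mute_channel) and premise 9, O(mute_channel -> not disarm_system), we obtain O(not disarm_system).
From O(not disarm_system) and premise 10, O(not disarm_system -> hold_funds), we obtain O(hold_funds).
The contrapositive of premise 6 (O(not register_charter -> not hold_funds)) is O(hold_funds -> register_charter), and O(hold_funds) is already established, so O(register_charter).
Yet premise 1 states O(not register_charter).
We now have both O(register_charter) and O(not register_charter) — register_charter is simultaneously obligatory and forbidden, violating the D-axiom.

Inconsistent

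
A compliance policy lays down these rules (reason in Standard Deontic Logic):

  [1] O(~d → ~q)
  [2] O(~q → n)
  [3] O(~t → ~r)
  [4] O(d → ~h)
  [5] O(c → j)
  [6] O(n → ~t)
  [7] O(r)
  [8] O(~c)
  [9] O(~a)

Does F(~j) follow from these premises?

No

Premise 5 is O(c → j), but O(c) is not derivable from the premises, so it does not yield O(j).
No other premise forces O(j). An ideal world satisfying every premise can still have ~j true, so F(~j) is not derivable.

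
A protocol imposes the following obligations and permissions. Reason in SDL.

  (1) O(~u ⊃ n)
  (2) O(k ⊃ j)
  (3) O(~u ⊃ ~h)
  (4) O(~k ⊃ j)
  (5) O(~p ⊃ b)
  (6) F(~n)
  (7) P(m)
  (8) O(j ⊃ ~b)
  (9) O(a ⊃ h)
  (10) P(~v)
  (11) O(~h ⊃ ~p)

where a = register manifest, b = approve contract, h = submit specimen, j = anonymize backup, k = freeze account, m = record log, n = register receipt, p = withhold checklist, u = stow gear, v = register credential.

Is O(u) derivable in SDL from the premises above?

Premises 4 and 2 cover both cases: O(~k ⊃ j) and O(k ⊃ j). Since ~k ∨ k is a tautology, O(j) follows.
From O(j) and premise 8, O(j ⊃ ~b), we obtain O(~b).
Premise 5 is O(~p ⊃ b); contrapositively O(~b ⊃ p). Since O(~b) holds, K gives O(p).
The contrapositive of premise 11 (O(~h ⊃ ~p)) is O(p ⊃ h), and O(p) is already established, so O(h).
The contrapositive of premise 3 (O(~u ⊃ ~h)) is O(h ⊃ u), and O(h) is already established, so O(u).
Premises 1, 6, 7, 9, 10 do not contribute to this derivation.
So O(u) follows.

Yes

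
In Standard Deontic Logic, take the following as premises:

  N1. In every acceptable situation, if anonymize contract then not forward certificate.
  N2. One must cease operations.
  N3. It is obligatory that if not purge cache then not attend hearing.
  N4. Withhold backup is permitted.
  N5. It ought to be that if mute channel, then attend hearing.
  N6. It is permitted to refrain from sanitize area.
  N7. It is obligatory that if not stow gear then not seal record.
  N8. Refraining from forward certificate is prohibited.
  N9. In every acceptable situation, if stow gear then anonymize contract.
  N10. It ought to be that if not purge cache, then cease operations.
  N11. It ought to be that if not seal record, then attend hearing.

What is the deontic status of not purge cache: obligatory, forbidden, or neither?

Forbidden

Premise 8, F(¬forward_certificate), is equivalent to O(forward_certificate).
Premise 1, O(anonymize_contract → ¬forward_certificate), contraposes to O(forward_certificate → ¬anonymize_contract); with O(forward_certificate) we get O(¬anonymize_contract).
The contrapositive of premise 9 (O(stow_gear → anonymize_contract)) is O(¬anonymize_contract → ¬stow_gear), and O(¬anonymize_contract) is already established, so O(¬stow_gear).
With premise 7, O(¬stow_gear → ¬seal_record), the K-axiom yields O(¬seal_record).
Premise 11 is O(¬seal_record → attend_hearing); since O(¬seal_record), deontic closure gives O(attend_hearing).
Premise 3, O(¬purge_cache → ¬attend_hearing), contraposes to O(attend_hearing → purge_cache); with O(attend_hearing) we get O(purge_cache).
Premises 2, 4, 5, 6, 10 do not contribute to this derivation.
Thus O(purge_cache), which is F(¬purge_cache): ¬purge_cache is forbidden.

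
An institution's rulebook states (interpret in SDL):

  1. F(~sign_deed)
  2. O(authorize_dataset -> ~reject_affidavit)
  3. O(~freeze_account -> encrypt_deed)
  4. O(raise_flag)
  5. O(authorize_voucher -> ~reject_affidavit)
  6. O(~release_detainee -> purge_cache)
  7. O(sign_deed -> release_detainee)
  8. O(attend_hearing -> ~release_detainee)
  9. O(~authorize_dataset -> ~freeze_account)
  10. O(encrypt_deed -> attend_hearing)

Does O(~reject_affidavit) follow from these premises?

Yes

Premise 1 is F(~sign_deed), i.e. O(sign_deed).
Premise 7 is O(sign_deed -> release_detainee); since O(sign_deed), deontic closure gives O(release_detainee).
Premise 8 is O(attend_hearing -> ~release_detainee); contrapositively O(release_detainee -> ~attend_hearing). Since O(release_detainee) holds, K gives O(~attend_hearing).
Premise 10, O(encrypt_deed -> attend_hearing), contraposes to O(~attend_hearing -> ~encrypt_deed); with O(~attend_hearing) we get O(~encrypt_deed).
Premise 3 is O(~freeze_account -> encrypt_deed); contrapositively O(~encrypt_deed -> freeze_account). Since O(~encrypt_deed) holds, K gives O(freeze_account).
Premise 9 is O(~authorize_dataset -> ~freeze_account); contrapositively O(freeze_account -> authorize_dataset). Since O(freeze_account) holds, K gives O(authorize_dataset).
Premise 2 is O(authorize_dataset -> ~reject_affidavit); since O(authorize_dataset), deontic closure gives O(~reject_affidavit).
Premises 4, 5, 6 do not contribute to this derivation.
So O(~reject_affidavit) follows.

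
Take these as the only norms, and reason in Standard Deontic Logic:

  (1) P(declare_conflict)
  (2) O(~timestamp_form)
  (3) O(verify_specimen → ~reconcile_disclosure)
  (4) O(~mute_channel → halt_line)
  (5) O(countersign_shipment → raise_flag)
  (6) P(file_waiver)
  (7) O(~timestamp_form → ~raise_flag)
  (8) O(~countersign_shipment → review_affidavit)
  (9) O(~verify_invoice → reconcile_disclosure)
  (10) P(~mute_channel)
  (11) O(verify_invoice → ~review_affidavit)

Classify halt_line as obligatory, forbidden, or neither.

Neither

Premise 4 is O(~mute_channel → halt_line), but O(~mute_channel) is not derivable from the premises (the permission P(~mute_channel) asserts only ~O(mute_channel), not O(~mute_channel)), so it does not yield O(halt_line).
No premise or chain of K-axiom applications forces O(halt_line), and none forces O(~halt_line). So halt_line is neither obligatory nor forbidden under these norms.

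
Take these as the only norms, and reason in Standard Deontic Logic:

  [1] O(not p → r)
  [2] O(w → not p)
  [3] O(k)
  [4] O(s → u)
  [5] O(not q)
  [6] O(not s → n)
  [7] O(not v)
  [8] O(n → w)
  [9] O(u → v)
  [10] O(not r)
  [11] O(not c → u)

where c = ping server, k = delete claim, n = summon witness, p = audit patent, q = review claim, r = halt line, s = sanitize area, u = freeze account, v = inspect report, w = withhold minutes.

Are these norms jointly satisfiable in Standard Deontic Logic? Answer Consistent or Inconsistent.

Inconsistent

Premise 10 states O(not r) outright.
Premise 1 is O(not p → r); contrapositively O(not r → p). Since O(not r) holds, K gives O(p).
The contrapositive of premise 2 (O(w → not p)) is O(p → not w), and O(p) is already established, so O(not w).
Premise 8, O(n → w), contraposes to O(not w → not n); with O(not w) we get O(not n).
Premise 6 is O(not s → n); contrapositively O(not n → s). Since O(not n) holds, K gives O(s).
Applying K to premise 4 (O(s → u)) and O(s) yields O(u).
Applying K to premise 9 (O(u → v)) and O(u) yields O(v).
But premise 7 directly asserts O(not v).
We now have both O(v) and O(not v) — v is simultaneously obligatory and forbidden, violating the D-axiom.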